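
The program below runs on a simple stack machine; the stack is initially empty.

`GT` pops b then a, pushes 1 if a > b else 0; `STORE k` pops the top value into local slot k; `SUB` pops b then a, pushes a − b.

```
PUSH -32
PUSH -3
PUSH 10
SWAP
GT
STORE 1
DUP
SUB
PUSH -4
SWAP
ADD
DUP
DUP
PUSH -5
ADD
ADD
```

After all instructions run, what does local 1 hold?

1

PUSH -32 -> -32
PUSH -3  -> -32 -3
PUSH 10  -> -32 -3 10
SWAP     -> -32 10 -3
GT       -> -32 1
STORE 1  -> -32
DUP      -> -32 -32
SUB      -> 0
PUSH -4  -> 0 -4
SWAP     -> -4 0
ADD      -> -4
DUP      -> -4 -4
DUP      -> -4 -4 -4
PUSH -5  -> -4 -4 -4 -5
ADD      -> -4 -4 -9
ADD      -> -4 -13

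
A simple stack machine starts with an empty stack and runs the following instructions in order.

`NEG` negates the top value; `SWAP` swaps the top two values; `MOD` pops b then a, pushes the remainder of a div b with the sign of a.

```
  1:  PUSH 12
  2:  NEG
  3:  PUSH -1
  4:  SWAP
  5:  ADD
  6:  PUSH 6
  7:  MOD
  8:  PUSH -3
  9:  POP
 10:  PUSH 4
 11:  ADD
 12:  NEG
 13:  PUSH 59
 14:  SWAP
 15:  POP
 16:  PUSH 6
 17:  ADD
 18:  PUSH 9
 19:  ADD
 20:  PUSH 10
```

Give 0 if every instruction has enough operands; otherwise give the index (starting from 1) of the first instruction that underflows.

PUSH 12  12
NEG      -12
PUSH -1  -12 -1
SWAP     -1 -12
ADD      -13
PUSH 6   -13 6
MOD      -1
PUSH -3  -1 -3
POP      -1
PUSH 4   -1 4
ADD      3
NEG      -3
PUSH 59  -3 59
SWAP     59 -3
POP      59
PUSH 6   59 6
ADD      65
PUSH 9   65 9
ADD      74
PUSH 10  74 10

0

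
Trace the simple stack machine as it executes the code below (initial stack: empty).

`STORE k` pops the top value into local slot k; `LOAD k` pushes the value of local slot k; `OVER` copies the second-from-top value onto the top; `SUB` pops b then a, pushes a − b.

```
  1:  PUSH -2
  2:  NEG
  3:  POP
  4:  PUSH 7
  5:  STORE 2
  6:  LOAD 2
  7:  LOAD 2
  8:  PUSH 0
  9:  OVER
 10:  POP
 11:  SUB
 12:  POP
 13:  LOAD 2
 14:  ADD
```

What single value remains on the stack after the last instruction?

PUSH -2  [-2]
NEG      [2]
POP      []
PUSH 7   [7]
STORE 2  []
LOAD 2   [7]
LOAD 2   [7, 7]
PUSH 0   [7, 7, 0]
OVER     [7, 7, 0, 7]
POP      [7, 7, 0]
SUB      [7, 7]
POP      [7]
LOAD 2   [7, 7]
ADD      [14]

14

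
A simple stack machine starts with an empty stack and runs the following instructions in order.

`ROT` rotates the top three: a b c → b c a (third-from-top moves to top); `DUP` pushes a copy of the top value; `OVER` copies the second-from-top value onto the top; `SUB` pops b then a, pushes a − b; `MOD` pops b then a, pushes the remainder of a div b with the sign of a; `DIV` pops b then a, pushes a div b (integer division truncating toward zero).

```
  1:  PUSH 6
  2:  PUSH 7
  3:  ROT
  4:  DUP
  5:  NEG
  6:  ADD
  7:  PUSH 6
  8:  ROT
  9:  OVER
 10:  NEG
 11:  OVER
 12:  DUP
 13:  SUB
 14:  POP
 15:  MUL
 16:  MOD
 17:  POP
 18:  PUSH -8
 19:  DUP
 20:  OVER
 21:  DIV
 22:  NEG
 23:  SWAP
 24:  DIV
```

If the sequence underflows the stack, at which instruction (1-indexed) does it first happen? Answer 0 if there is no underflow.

3

PUSH 6 -> [6]
PUSH 7 -> [6, 7]
ROT  — needs 3 operands, stack has 2 → underflow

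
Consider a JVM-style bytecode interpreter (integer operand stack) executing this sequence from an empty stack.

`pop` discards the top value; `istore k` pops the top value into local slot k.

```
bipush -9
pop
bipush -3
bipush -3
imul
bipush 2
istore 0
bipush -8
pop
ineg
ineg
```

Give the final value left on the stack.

bipush -9 → [-9]
pop       → []
bipush -3 → [-3]
bipush -3 → [-3, -3]
imul      → [9]
bipush 2  → [9, 2]
istore 0  → [9]
bipush -8 → [9, -8]
pop       → [9]
ineg      → [-9]
ineg      → [9]

9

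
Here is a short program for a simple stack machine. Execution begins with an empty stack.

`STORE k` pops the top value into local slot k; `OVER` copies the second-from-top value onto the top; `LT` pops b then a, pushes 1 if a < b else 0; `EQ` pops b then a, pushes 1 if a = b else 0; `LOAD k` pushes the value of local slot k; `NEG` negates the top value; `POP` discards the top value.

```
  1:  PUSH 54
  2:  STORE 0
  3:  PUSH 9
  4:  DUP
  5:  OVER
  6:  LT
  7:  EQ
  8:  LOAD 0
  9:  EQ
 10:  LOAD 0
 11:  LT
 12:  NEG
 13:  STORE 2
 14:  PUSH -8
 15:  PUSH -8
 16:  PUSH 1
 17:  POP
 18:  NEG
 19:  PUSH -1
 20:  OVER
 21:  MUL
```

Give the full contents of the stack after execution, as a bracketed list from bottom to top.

[-8, 8, -8]

PUSH 54 : [54]
STORE 0 : []
PUSH 9  : [9]
DUP     : [9, 9]
OVER    : [9, 9, 9]
LT      : [9, 0]
EQ      : [0]
LOAD 0  : [0, 54]
EQ      : [0]
LOAD 0  : [0, 54]
LT      : [1]
NEG     : [-1]
STORE 2 : []
PUSH -8 : [-8]
PUSH -8 : [-8, -8]
PUSH 1  : [-8, -8, 1]
POP     : [-8, -8]
NEG     : [-8, 8]
PUSH -1 : [-8, 8, -1]
OVER    : [-8, 8, -1, 8]
MUL     : [-8, 8, -8]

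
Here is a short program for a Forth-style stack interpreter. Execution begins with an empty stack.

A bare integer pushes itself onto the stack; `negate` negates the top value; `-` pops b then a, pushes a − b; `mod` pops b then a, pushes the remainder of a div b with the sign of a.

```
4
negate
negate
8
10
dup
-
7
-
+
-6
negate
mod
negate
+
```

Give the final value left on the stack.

4      : 4
negate : -4
negate : 4
8      : 4 8
10     : 4 8 10
dup    : 4 8 10 10
-      : 4 8 0
7      : 4 8 0 7
-      : 4 8 -7
+      : 4 1
-6     : 4 1 -6
negate : 4 1 6
mod    : 4 1
negate : 4 -1
+      : 3

3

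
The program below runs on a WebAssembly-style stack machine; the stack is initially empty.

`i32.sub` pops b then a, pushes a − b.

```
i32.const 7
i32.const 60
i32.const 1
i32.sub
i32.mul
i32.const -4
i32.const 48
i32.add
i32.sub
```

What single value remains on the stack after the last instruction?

i32.const 7  : 7
i32.const 60 : 7 60
i32.const 1  : 7 60 1
i32.sub      : 7 59
i32.mul      : 413
i32.const -4 : 413 -4
i32.const 48 : 413 -4 48
i32.add      : 413 44
i32.sub      : 369

369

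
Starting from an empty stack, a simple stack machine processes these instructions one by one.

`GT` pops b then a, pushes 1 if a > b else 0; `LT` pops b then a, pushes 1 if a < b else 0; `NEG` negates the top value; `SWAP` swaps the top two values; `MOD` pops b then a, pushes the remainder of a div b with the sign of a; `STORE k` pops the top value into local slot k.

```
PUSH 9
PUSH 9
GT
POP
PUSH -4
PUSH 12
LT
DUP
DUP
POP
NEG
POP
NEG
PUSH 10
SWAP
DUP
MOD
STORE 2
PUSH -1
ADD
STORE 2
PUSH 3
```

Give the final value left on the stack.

3

PUSH 9  : 9
PUSH 9  : 9 9
GT      : 0
POP     : (empty)
PUSH -4 : -4
PUSH 12 : -4 12
LT      : 1
DUP     : 1 1
DUP     : 1 1 1
POP     : 1 1
NEG     : 1 -1
POP     : 1
NEG     : -1
PUSH 10 : -1 10
SWAP    : 10 -1
DUP     : 10 -1 -1
MOD     : 10 0
STORE 2 : 10
PUSH -1 : 10 -1
ADD     : 9
STORE 2 : (empty)
PUSH 3  : 3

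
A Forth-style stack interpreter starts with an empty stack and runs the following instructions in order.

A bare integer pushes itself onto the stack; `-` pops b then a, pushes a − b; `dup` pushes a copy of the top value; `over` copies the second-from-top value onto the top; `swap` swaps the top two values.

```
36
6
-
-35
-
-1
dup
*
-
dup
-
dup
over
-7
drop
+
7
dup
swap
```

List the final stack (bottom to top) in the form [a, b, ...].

36   → 36
6    → 36 6
-    → 30
-35  → 30 -35
-    → 65
-1   → 65 -1
dup  → 65 -1 -1
*    → 65 1
-    → 64
dup  → 64 64
-    → 0
dup  → 0 0
over → 0 0 0
-7   → 0 0 0 -7
drop → 0 0 0
+    → 0 0
7    → 0 0 7
dup  → 0 0 7 7
swap → 0 0 7 7

[0, 0, 7, 7]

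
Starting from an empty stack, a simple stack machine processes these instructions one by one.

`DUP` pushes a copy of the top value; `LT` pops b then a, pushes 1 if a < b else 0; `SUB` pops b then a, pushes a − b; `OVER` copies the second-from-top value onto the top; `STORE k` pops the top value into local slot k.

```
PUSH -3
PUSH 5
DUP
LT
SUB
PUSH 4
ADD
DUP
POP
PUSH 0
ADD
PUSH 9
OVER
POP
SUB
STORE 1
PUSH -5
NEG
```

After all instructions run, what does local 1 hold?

PUSH -3  -3
PUSH 5   -3 5
DUP      -3 5 5
LT       -3 0
SUB      -3
PUSH 4   -3 4
ADD      1
DUP      1 1
POP      1
PUSH 0   1 0
ADD      1
PUSH 9   1 9
OVER     1 9 1
POP      1 9
SUB      -8
STORE 1  (empty)
PUSH -5  -5
NEG      5

-8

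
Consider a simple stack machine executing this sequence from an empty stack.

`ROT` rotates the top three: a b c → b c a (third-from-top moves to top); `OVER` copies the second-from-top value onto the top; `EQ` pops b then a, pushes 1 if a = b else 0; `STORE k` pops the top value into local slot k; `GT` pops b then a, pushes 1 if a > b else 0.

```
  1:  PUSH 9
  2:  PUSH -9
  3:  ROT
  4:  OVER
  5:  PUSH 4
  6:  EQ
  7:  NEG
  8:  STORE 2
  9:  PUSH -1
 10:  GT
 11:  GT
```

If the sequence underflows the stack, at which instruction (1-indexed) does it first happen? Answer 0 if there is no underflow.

3

PUSH 9  -> [9]
PUSH -9 -> [9, -9]
ROT  — needs 3 operands, stack has 2 → underflow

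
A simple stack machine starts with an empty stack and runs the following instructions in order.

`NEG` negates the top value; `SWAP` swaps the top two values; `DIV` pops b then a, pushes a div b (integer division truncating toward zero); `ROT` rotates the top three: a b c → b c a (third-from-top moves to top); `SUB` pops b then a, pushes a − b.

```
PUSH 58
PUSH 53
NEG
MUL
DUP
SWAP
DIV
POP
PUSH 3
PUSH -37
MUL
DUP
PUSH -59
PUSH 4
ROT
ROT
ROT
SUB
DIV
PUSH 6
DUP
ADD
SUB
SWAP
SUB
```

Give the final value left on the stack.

PUSH 58  → 58
PUSH 53  → 58 53
NEG      → 58 -53
MUL      → -3074
DUP      → -3074 -3074
SWAP     → -3074 -3074
DIV      → 1
POP      → (empty)
PUSH 3   → 3
PUSH -37 → 3 -37
MUL      → -111
DUP      → -111 -111
PUSH -59 → -111 -111 -59
PUSH 4   → -111 -111 -59 4
ROT      → -111 -59 4 -111
ROT      → -111 4 -111 -59
ROT      → -111 -111 -59 4
SUB      → -111 -111 -63
DIV      → -111 1
PUSH 6   → -111 1 6
DUP      → -111 1 6 6
ADD      → -111 1 12
SUB      → -111 -11
SWAP     → -11 -111
SUB      → 100

100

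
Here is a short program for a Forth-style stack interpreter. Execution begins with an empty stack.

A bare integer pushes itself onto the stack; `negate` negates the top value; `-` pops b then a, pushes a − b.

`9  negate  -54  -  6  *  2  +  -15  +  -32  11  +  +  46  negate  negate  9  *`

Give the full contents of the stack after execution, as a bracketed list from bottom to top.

[236, 414]

9       [9]
negate  [-9]
-54     [-9, -54]
-       [45]
6       [45, 6]
*       [270]
2       [270, 2]
+       [272]
-15     [272, -15]
+       [257]
-32     [257, -32]
11      [257, -32, 11]
+       [257, -21]
+       [236]
46      [236, 46]
negate  [236, -46]
negate  [236, 46]
9       [236, 46, 9]
*       [236, 414]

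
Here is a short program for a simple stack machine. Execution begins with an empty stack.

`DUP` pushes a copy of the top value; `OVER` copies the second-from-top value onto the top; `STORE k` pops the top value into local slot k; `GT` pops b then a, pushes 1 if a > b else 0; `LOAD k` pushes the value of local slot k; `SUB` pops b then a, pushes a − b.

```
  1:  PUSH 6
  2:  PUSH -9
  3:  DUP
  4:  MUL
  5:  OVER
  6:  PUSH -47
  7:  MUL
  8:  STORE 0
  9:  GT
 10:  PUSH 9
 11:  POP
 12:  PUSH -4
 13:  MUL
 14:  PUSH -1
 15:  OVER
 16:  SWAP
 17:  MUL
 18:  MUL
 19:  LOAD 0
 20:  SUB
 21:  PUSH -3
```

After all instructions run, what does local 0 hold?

PUSH 6   → [6]
PUSH -9  → [6, -9]
DUP      → [6, -9, -9]
MUL      → [6, 81]
OVER     → [6, 81, 6]
PUSH -47 → [6, 81, 6, -47]
MUL      → [6, 81, -282]
STORE 0  → [6, 81]
GT       → [0]
PUSH 9   → [0, 9]
POP      → [0]
PUSH -4  → [0, -4]
MUL      → [0]
PUSH -1  → [0, -1]
OVER     → [0, -1, 0]
SWAP     → [0, 0, -1]
MUL      → [0, 0]
MUL      → [0]
LOAD 0   → [0, -282]
SUB      → [282]
PUSH -3  → [282, -3]

-282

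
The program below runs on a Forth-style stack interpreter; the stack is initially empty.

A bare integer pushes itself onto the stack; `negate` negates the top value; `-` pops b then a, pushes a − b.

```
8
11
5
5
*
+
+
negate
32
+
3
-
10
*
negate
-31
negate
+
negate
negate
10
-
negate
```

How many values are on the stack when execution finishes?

8       8
11      8 11
5       8 11 5
5       8 11 5 5
*       8 11 25
+       8 36
+       44
negate  -44
32      -44 32
+       -12
3       -12 3
-       -15
10      -15 10
*       -150
negate  150
-31     150 -31
negate  150 31
+       181
negate  -181
negate  181
10      181 10
-       171
negate  -171

1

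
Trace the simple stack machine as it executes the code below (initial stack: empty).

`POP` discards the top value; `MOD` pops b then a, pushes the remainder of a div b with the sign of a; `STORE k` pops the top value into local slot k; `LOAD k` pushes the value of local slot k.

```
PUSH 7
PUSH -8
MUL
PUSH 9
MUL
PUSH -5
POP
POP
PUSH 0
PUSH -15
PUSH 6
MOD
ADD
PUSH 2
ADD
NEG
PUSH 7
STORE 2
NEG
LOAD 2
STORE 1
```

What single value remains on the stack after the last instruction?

PUSH 7   -> [7]
PUSH -8  -> [7, -8]
MUL      -> [-56]
PUSH 9   -> [-56, 9]
MUL      -> [-504]
PUSH -5  -> [-504, -5]
POP      -> [-504]
POP      -> []
PUSH 0   -> [0]
PUSH -15 -> [0, -15]
PUSH 6   -> [0, -15, 6]
MOD      -> [0, -3]
ADD      -> [-3]
PUSH 2   -> [-3, 2]
ADD      -> [-1]
NEG      -> [1]
PUSH 7   -> [1, 7]
STORE 2  -> [1]
NEG      -> [-1]
LOAD 2   -> [-1, 7]
STORE 1  -> [-1]

-1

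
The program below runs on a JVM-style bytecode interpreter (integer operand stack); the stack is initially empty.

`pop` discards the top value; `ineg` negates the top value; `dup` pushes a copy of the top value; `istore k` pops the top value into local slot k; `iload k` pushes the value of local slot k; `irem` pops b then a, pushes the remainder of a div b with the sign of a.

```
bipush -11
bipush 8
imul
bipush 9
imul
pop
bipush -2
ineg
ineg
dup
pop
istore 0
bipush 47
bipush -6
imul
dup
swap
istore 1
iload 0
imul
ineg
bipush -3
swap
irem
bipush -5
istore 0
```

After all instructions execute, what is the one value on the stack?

-3

bipush -11 → -11
bipush 8   → -11 8
imul       → -88
bipush 9   → -88 9
imul       → -792
pop        → (empty)
bipush -2  → -2
ineg       → 2
ineg       → -2
dup        → -2 -2
pop        → -2
istore 0   → (empty)
bipush 47  → 47
bipush -6  → 47 -6
imul       → -282
dup        → -282 -282
swap       → -282 -282
istore 1   → -282
iload 0    → -282 -2
imul       → 564
ineg       → -564
bipush -3  → -564 -3
swap       → -3 -564
irem       → -3
bipush -5  → -3 -5
istore 0   → -3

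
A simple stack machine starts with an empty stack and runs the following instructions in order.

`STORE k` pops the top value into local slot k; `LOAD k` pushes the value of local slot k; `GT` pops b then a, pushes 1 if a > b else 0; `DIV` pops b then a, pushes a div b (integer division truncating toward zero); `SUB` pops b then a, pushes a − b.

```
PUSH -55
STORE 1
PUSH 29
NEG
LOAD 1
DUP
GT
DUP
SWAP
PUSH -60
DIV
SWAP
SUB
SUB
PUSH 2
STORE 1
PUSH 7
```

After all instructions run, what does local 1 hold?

2

PUSH -55  -55
STORE 1   (empty)
PUSH 29   29
NEG       -29
LOAD 1    -29 -55
DUP       -29 -55 -55
GT        -29 0
DUP       -29 0 0
SWAP      -29 0 0
PUSH -60  -29 0 0 -60
DIV       -29 0 0
SWAP      -29 0 0
SUB       -29 0
SUB       -29
PUSH 2    -29 2
STORE 1   -29
PUSH 7    -29 7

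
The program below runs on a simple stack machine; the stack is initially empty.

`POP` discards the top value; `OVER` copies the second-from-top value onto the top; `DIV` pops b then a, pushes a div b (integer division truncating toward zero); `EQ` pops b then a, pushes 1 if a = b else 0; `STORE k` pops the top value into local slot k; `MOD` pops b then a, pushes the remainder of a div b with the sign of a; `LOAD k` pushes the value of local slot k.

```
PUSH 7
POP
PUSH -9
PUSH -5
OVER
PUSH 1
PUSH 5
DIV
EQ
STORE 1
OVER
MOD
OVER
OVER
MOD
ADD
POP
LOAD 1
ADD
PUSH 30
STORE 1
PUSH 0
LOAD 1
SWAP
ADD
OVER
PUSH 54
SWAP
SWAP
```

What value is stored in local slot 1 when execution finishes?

PUSH 7  -> [7]
POP     -> []
PUSH -9 -> [-9]
PUSH -5 -> [-9, -5]
OVER    -> [-9, -5, -9]
PUSH 1  -> [-9, -5, -9, 1]
PUSH 5  -> [-9, -5, -9, 1, 5]
DIV     -> [-9, -5, -9, 0]
EQ      -> [-9, -5, 0]
STORE 1 -> [-9, -5]
OVER    -> [-9, -5, -9]
MOD     -> [-9, -5]
OVER    -> [-9, -5, -9]
OVER    -> [-9, -5, -9, -5]
MOD     -> [-9, -5, -4]
ADD     -> [-9, -9]
POP     -> [-9]
LOAD 1  -> [-9, 0]
ADD     -> [-9]
PUSH 30 -> [-9, 30]
STORE 1 -> [-9]
PUSH 0  -> [-9, 0]
LOAD 1  -> [-9, 0, 30]
SWAP    -> [-9, 30, 0]
ADD     -> [-9, 30]
OVER    -> [-9, 30, -9]
PUSH 54 -> [-9, 30, -9, 54]
SWAP    -> [-9, 30, 54, -9]
SWAP    -> [-9, 30, -9, 54]

30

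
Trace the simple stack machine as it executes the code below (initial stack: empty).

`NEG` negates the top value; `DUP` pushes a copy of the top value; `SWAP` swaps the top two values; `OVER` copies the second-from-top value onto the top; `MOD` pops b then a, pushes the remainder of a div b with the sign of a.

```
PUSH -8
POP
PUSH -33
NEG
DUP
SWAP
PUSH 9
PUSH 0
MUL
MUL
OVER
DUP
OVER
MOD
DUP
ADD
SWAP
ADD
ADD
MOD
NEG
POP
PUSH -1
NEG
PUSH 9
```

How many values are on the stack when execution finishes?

PUSH -8  -> [-8]
POP      -> []
PUSH -33 -> [-33]
NEG      -> [33]
DUP      -> [33, 33]
SWAP     -> [33, 33]
PUSH 9   -> [33, 33, 9]
PUSH 0   -> [33, 33, 9, 0]
MUL      -> [33, 33, 0]
MUL      -> [33, 0]
OVER     -> [33, 0, 33]
DUP      -> [33, 0, 33, 33]
OVER     -> [33, 0, 33, 33, 33]
MOD      -> [33, 0, 33, 0]
DUP      -> [33, 0, 33, 0, 0]
ADD      -> [33, 0, 33, 0]
SWAP     -> [33, 0, 0, 33]
ADD      -> [33, 0, 33]
ADD      -> [33, 33]
MOD      -> [0]
NEG      -> [0]
POP      -> []
PUSH -1  -> [-1]
NEG      -> [1]
PUSH 9   -> [1, 9]

2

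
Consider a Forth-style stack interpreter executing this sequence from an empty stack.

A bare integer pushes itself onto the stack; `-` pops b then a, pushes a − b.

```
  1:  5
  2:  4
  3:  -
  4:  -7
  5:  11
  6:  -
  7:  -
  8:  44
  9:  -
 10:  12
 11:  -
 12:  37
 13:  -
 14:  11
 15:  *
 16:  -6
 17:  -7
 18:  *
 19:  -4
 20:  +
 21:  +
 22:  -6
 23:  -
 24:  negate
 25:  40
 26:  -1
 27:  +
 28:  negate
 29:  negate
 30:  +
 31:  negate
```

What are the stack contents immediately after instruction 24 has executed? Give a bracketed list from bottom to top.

[770]

5      → 5
4      → 5 4
-      → 1
-7     → 1 -7
11     → 1 -7 11
-      → 1 -18
-      → 19
44     → 19 44
-      → -25
12     → -25 12
-      → -37
37     → -37 37
-      → -74
11     → -74 11
*      → -814
-6     → -814 -6
-7     → -814 -6 -7
*      → -814 42
-4     → -814 42 -4
+      → -814 38
+      → -776
-6     → -776 -6
-      → -770
negate → 770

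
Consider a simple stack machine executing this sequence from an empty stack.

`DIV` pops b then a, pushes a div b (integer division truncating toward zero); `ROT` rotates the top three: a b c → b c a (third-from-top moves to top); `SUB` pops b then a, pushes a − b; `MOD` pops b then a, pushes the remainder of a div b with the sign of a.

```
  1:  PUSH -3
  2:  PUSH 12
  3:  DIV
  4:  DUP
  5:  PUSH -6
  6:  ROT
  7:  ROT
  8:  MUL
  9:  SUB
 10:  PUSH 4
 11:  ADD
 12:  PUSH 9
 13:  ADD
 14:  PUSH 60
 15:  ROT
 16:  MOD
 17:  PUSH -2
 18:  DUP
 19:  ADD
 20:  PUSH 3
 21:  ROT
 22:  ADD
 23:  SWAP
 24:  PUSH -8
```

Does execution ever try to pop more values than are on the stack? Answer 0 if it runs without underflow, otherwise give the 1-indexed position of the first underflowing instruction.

15

PUSH -3 -> [-3]
PUSH 12 -> [-3, 12]
DIV     -> [0]
DUP     -> [0, 0]
PUSH -6 -> [0, 0, -6]
ROT     -> [0, -6, 0]
ROT     -> [-6, 0, 0]
MUL     -> [-6, 0]
SUB     -> [-6]
PUSH 4  -> [-6, 4]
ADD     -> [-2]
PUSH 9  -> [-2, 9]
ADD     -> [7]
PUSH 60 -> [7, 60]
ROT  — needs 3 operands, stack has 2 → underflow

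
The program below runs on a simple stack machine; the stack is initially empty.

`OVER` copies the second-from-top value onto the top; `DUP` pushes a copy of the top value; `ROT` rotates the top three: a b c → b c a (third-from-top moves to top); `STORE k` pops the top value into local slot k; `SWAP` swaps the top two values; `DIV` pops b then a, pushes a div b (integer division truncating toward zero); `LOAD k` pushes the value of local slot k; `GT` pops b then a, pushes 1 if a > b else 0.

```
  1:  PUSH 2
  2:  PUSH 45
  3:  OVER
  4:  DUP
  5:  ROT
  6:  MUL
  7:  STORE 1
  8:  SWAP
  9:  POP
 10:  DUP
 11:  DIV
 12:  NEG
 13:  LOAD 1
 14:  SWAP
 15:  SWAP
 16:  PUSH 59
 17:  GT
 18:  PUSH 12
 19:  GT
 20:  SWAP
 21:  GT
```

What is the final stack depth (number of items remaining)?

1

PUSH 2  : 2
PUSH 45 : 2 45
OVER    : 2 45 2
DUP     : 2 45 2 2
ROT     : 2 2 2 45
MUL     : 2 2 90
STORE 1 : 2 2
SWAP    : 2 2
POP     : 2
DUP     : 2 2
DIV     : 1
NEG     : -1
LOAD 1  : -1 90
SWAP    : 90 -1
SWAP    : -1 90
PUSH 59 : -1 90 59
GT      : -1 1
PUSH 12 : -1 1 12
GT      : -1 0
SWAP    : 0 -1
GT      : 1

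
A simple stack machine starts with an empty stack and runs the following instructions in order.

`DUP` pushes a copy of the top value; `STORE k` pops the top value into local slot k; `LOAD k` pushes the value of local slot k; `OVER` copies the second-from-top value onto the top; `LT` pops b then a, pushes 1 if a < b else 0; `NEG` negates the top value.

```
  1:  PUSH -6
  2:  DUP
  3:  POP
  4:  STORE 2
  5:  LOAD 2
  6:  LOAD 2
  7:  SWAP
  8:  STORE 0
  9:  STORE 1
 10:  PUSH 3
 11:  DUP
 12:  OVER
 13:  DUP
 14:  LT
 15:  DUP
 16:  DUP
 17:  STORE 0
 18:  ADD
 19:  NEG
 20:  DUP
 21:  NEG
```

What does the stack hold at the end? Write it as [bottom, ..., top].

[3, 3, 0, 0]

PUSH -6 → [-6]
DUP     → [-6, -6]
POP     → [-6]
STORE 2 → []
LOAD 2  → [-6]
LOAD 2  → [-6, -6]
SWAP    → [-6, -6]
STORE 0 → [-6]
STORE 1 → []
PUSH 3  → [3]
DUP     → [3, 3]
OVER    → [3, 3, 3]
DUP     → [3, 3, 3, 3]
LT      → [3, 3, 0]
DUP     → [3, 3, 0, 0]
DUP     → [3, 3, 0, 0, 0]
STORE 0 → [3, 3, 0, 0]
ADD     → [3, 3, 0]
NEG     → [3, 3, 0]
DUP     → [3, 3, 0, 0]
NEG     → [3, 3, 0, 0]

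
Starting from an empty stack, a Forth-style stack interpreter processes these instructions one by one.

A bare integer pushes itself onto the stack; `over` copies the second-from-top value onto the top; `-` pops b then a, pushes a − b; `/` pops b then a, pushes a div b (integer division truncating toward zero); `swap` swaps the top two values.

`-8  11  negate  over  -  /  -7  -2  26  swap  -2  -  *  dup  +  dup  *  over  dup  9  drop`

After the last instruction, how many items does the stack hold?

5

-8     -> [-8]
11     -> [-8, 11]
negate -> [-8, -11]
over   -> [-8, -11, -8]
-      -> [-8, -3]
/      -> [2]
-7     -> [2, -7]
-2     -> [2, -7, -2]
26     -> [2, -7, -2, 26]
swap   -> [2, -7, 26, -2]
-2     -> [2, -7, 26, -2, -2]
-      -> [2, -7, 26, 0]
*      -> [2, -7, 0]
dup    -> [2, -7, 0, 0]
+      -> [2, -7, 0]
dup    -> [2, -7, 0, 0]
*      -> [2, -7, 0]
over   -> [2, -7, 0, -7]
dup    -> [2, -7, 0, -7, -7]
9      -> [2, -7, 0, -7, -7, 9]
drop   -> [2, -7, 0, -7, -7]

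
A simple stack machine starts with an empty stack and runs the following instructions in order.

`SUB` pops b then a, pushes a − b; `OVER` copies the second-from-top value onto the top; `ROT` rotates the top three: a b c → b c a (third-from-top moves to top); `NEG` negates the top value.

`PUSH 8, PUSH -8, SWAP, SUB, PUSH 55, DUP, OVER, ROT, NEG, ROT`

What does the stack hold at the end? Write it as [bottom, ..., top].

[-16, 55, -55, 55]

PUSH 8  → [8]
PUSH -8 → [8, -8]
SWAP    → [-8, 8]
SUB     → [-16]
PUSH 55 → [-16, 55]
DUP     → [-16, 55, 55]
OVER    → [-16, 55, 55, 55]
ROT     → [-16, 55, 55, 55]
NEG     → [-16, 55, 55, -55]
ROT     → [-16, 55, -55, 55]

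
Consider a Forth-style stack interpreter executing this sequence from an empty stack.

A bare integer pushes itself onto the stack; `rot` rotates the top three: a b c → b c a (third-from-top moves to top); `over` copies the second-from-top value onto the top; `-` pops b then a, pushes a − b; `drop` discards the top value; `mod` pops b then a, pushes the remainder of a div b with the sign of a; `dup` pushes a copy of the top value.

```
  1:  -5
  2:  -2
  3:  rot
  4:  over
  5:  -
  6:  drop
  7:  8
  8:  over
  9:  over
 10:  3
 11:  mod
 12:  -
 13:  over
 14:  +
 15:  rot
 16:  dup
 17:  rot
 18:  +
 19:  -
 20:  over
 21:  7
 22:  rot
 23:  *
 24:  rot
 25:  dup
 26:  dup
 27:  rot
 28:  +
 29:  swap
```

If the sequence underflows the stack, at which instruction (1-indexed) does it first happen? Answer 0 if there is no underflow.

3

-5 : [-5]
-2 : [-5, -2]
rot  — needs 3 operands, stack has 2 → underflow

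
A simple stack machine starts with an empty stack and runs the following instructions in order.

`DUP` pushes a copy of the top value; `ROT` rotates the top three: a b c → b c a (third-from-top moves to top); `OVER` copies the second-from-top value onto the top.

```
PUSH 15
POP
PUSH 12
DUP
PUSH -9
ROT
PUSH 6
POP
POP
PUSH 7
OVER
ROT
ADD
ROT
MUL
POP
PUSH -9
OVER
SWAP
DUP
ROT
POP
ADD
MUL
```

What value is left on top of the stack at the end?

-126

PUSH 15 -> [15]
POP     -> []
PUSH 12 -> [12]
DUP     -> [12, 12]
PUSH -9 -> [12, 12, -9]
ROT     -> [12, -9, 12]
PUSH 6  -> [12, -9, 12, 6]
POP     -> [12, -9, 12]
POP     -> [12, -9]
PUSH 7  -> [12, -9, 7]
OVER    -> [12, -9, 7, -9]
ROT     -> [12, 7, -9, -9]
ADD     -> [12, 7, -18]
ROT     -> [7, -18, 12]
MUL     -> [7, -216]
POP     -> [7]
PUSH -9 -> [7, -9]
OVER    -> [7, -9, 7]
SWAP    -> [7, 7, -9]
DUP     -> [7, 7, -9, -9]
ROT     -> [7, -9, -9, 7]
POP     -> [7, -9, -9]
ADD     -> [7, -18]
MUL     -> [-126]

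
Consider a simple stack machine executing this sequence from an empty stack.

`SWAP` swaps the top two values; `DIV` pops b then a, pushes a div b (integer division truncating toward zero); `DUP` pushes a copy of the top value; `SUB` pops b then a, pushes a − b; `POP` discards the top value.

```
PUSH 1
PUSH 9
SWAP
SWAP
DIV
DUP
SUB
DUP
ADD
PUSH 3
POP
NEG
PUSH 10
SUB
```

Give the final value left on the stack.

PUSH 1  : [1]
PUSH 9  : [1, 9]
SWAP    : [9, 1]
SWAP    : [1, 9]
DIV     : [0]
DUP     : [0, 0]
SUB     : [0]
DUP     : [0, 0]
ADD     : [0]
PUSH 3  : [0, 3]
POP     : [0]
NEG     : [0]
PUSH 10 : [0, 10]
SUB     : [-10]

-10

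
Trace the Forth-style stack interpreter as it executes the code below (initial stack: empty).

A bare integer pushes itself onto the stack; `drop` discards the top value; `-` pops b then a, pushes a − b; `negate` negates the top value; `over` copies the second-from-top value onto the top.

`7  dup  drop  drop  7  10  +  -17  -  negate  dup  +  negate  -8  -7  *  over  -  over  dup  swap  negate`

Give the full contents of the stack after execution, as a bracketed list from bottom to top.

[68, -12, 68, -68]

7       7
dup     7 7
drop    7
drop    (empty)
7       7
10      7 10
+       17
-17     17 -17
-       34
negate  -34
dup     -34 -34
+       -68
negate  68
-8      68 -8
-7      68 -8 -7
*       68 56
over    68 56 68
-       68 -12
over    68 -12 68
dup     68 -12 68 68
swap    68 -12 68 68
negate  68 -12 68 -68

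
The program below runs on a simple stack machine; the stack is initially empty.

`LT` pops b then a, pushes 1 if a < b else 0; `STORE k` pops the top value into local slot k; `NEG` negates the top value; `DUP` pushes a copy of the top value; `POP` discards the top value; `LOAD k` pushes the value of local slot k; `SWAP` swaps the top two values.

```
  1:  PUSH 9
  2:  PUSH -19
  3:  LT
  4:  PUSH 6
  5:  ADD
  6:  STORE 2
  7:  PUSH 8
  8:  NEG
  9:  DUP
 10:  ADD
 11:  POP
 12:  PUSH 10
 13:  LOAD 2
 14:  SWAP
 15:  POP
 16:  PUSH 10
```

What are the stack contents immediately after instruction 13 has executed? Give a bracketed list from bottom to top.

PUSH 9   -> 9
PUSH -19 -> 9 -19
LT       -> 0
PUSH 6   -> 0 6
ADD      -> 6
STORE 2  -> (empty)
PUSH 8   -> 8
NEG      -> -8
DUP      -> -8 -8
ADD      -> -16
POP      -> (empty)
PUSH 10  -> 10
LOAD 2   -> 10 6

[10, 6]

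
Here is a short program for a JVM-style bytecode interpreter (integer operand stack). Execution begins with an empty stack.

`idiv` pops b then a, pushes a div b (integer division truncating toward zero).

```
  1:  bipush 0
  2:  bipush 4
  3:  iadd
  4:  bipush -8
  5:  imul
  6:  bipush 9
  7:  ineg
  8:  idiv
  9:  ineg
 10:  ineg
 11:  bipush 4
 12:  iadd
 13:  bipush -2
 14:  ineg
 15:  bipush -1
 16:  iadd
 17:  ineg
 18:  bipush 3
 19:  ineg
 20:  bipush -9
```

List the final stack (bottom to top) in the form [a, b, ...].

bipush 0  -> 0
bipush 4  -> 0 4
iadd      -> 4
bipush -8 -> 4 -8
imul      -> -32
bipush 9  -> -32 9
ineg      -> -32 -9
idiv      -> 3
ineg      -> -3
ineg      -> 3
bipush 4  -> 3 4
iadd      -> 7
bipush -2 -> 7 -2
ineg      -> 7 2
bipush -1 -> 7 2 -1
iadd      -> 7 1
ineg      -> 7 -1
bipush 3  -> 7 -1 3
ineg      -> 7 -1 -3
bipush -9 -> 7 -1 -3 -9

[7, -1, -3, -9]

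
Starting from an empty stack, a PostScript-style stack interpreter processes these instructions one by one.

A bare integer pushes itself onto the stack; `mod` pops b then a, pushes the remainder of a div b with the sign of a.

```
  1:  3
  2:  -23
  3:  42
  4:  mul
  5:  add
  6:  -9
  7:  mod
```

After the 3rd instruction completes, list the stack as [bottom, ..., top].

3   → [3]
-23 → [3, -23]
42  → [3, -23, 42]

[3, -23, 42]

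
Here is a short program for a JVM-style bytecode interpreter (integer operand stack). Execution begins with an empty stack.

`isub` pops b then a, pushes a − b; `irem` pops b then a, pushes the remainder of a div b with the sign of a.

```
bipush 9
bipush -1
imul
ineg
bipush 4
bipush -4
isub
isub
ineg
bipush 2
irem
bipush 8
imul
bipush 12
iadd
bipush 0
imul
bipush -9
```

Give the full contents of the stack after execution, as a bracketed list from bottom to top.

[0, -9]

bipush 9  : 9
bipush -1 : 9 -1
imul      : -9
ineg      : 9
bipush 4  : 9 4
bipush -4 : 9 4 -4
isub      : 9 8
isub      : 1
ineg      : -1
bipush 2  : -1 2
irem      : -1
bipush 8  : -1 8
imul      : -8
bipush 12 : -8 12
iadd      : 4
bipush 0  : 4 0
imul      : 0
bipush -9 : 0 -9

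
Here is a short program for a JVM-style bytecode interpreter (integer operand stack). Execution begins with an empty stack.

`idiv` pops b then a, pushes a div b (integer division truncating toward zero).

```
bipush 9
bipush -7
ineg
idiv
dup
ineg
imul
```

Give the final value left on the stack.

bipush 9  : 9
bipush -7 : 9 -7
ineg      : 9 7
idiv      : 1
dup       : 1 1
ineg      : 1 -1
imul      : -1

-1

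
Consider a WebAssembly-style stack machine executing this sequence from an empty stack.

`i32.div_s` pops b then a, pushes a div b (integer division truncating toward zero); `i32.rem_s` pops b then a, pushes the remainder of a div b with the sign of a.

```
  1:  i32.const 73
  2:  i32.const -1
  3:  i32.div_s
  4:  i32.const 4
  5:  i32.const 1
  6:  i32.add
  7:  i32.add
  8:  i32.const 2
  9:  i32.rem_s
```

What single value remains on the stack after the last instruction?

0

i32.const 73 : 73
i32.const -1 : 73 -1
i32.div_s    : -73
i32.const 4  : -73 4
i32.const 1  : -73 4 1
i32.add      : -73 5
i32.add      : -68
i32.const 2  : -68 2
i32.rem_s    : 0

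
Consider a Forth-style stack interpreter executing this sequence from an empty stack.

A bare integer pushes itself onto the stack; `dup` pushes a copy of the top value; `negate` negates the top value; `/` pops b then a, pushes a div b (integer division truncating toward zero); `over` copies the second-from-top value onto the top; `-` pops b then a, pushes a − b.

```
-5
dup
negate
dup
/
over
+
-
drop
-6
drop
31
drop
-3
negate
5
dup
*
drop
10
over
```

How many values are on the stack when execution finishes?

-5     : [-5]
dup    : [-5, -5]
negate : [-5, 5]
dup    : [-5, 5, 5]
/      : [-5, 1]
over   : [-5, 1, -5]
+      : [-5, -4]
-      : [-1]
drop   : []
-6     : [-6]
drop   : []
31     : [31]
drop   : []
-3     : [-3]
negate : [3]
5      : [3, 5]
dup    : [3, 5, 5]
*      : [3, 25]
drop   : [3]
10     : [3, 10]
over   : [3, 10, 3]

3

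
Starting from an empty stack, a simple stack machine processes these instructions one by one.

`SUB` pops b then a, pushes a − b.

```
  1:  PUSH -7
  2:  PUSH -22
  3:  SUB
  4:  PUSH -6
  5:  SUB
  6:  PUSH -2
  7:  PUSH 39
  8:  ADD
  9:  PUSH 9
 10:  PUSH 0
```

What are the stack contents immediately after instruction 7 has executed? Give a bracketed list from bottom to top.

[21, -2, 39]

PUSH -7  -> -7
PUSH -22 -> -7 -22
SUB      -> 15
PUSH -6  -> 15 -6
SUB      -> 21
PUSH -2  -> 21 -2
PUSH 39  -> 21 -2 39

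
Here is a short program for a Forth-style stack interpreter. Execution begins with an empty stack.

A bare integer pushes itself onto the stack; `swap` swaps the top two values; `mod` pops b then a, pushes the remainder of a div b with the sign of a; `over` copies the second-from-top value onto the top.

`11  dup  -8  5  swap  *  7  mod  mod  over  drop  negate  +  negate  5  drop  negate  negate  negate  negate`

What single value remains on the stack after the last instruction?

-10

11     : 11
dup    : 11 11
-8     : 11 11 -8
5      : 11 11 -8 5
swap   : 11 11 5 -8
*      : 11 11 -40
7      : 11 11 -40 7
mod    : 11 11 -5
mod    : 11 1
over   : 11 1 11
drop   : 11 1
negate : 11 -1
+      : 10
negate : -10
5      : -10 5
drop   : -10
negate : 10
negate : -10
negate : 10
negate : -10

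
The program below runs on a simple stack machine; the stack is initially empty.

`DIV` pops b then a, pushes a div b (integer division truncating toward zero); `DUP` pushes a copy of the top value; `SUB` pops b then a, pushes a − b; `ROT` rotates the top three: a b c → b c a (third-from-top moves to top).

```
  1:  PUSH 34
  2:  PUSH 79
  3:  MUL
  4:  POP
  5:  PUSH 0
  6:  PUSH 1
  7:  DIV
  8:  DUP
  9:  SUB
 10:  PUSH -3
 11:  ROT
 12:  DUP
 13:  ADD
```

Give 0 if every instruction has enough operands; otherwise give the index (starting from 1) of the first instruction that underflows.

11

PUSH 34 : 34
PUSH 79 : 34 79
MUL     : 2686
POP     : (empty)
PUSH 0  : 0
PUSH 1  : 0 1
DIV     : 0
DUP     : 0 0
SUB     : 0
PUSH -3 : 0 -3
ROT  — needs 3 operands, stack has 2 → underflow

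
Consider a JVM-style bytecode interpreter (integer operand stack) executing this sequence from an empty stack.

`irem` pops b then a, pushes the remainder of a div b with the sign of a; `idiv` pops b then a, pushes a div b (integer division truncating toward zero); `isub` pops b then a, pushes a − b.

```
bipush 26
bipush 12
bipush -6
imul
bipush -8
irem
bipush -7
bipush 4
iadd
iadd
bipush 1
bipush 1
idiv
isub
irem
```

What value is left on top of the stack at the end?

2

bipush 26  [26]
bipush 12  [26, 12]
bipush -6  [26, 12, -6]
imul       [26, -72]
bipush -8  [26, -72, -8]
irem       [26, 0]
bipush -7  [26, 0, -7]
bipush 4   [26, 0, -7, 4]
iadd       [26, 0, -3]
iadd       [26, -3]
bipush 1   [26, -3, 1]
bipush 1   [26, -3, 1, 1]
idiv       [26, -3, 1]
isub       [26, -4]
irem       [2]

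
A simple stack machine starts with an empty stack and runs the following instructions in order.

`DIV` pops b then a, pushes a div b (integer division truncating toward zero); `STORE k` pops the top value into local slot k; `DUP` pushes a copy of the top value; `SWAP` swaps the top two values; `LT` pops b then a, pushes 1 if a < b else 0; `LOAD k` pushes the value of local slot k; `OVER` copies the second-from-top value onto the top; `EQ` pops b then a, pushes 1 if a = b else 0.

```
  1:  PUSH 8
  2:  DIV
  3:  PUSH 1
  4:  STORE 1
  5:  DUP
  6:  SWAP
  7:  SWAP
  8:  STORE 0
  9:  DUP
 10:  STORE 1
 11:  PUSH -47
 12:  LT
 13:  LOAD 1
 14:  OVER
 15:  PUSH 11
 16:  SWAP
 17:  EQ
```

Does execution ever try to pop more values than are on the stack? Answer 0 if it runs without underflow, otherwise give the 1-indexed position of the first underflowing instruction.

2

PUSH 8 → 8
DIV  — needs 2 operands, stack has 1 → underflow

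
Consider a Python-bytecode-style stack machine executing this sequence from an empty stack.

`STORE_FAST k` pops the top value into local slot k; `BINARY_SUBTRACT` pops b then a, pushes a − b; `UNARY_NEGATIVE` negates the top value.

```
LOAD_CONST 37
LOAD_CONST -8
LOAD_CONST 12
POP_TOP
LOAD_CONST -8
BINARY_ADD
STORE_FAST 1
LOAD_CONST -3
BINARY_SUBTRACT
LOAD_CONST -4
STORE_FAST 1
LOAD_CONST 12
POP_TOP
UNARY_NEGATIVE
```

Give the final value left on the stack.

-40

LOAD_CONST 37   → [37]
LOAD_CONST -8   → [37, -8]
LOAD_CONST 12   → [37, -8, 12]
POP_TOP         → [37, -8]
LOAD_CONST -8   → [37, -8, -8]
BINARY_ADD      → [37, -16]
STORE_FAST 1    → [37]
LOAD_CONST -3   → [37, -3]
BINARY_SUBTRACT → [40]
LOAD_CONST -4   → [40, -4]
STORE_FAST 1    → [40]
LOAD_CONST 12   → [40, 12]
POP_TOP         → [40]
UNARY_NEGATIVE  → [-40]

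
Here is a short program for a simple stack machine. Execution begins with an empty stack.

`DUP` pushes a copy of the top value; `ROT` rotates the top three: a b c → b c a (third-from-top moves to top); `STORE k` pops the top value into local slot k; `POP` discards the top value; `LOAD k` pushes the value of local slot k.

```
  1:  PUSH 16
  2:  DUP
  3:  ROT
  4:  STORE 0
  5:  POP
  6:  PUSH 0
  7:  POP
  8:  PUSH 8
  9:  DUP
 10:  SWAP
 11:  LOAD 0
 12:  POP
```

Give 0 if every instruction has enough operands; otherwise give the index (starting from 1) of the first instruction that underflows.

3

PUSH 16 → [16]
DUP     → [16, 16]
ROT  — needs 3 operands, stack has 2 → underflow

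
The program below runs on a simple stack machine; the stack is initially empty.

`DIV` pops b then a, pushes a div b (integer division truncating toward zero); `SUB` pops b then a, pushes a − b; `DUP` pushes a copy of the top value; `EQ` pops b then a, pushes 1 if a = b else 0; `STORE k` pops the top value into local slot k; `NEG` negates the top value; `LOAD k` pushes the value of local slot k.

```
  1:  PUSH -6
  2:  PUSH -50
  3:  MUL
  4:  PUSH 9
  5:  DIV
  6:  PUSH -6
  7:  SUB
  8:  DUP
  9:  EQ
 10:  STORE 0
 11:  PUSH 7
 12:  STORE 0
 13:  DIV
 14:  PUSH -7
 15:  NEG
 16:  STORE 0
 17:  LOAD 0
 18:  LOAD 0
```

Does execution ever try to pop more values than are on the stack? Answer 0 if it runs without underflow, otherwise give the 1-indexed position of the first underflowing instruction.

PUSH -6  : [-6]
PUSH -50 : [-6, -50]
MUL      : [300]
PUSH 9   : [300, 9]
DIV      : [33]
PUSH -6  : [33, -6]
SUB      : [39]
DUP      : [39, 39]
EQ       : [1]
STORE 0  : []
PUSH 7   : [7]
STORE 0  : []
DIV  — needs 2 operands, stack has 0 → underflow

13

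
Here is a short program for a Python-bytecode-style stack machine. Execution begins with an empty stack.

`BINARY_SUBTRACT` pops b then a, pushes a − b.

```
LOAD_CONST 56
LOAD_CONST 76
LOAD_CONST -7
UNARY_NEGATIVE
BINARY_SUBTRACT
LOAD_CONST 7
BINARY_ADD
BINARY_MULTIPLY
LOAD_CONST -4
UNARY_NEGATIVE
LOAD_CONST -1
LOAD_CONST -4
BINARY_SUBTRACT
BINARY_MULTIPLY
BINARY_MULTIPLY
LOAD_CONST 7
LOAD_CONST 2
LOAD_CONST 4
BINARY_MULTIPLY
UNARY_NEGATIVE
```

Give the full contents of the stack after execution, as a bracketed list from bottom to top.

LOAD_CONST 56    [56]
LOAD_CONST 76    [56, 76]
LOAD_CONST -7    [56, 76, -7]
UNARY_NEGATIVE   [56, 76, 7]
BINARY_SUBTRACT  [56, 69]
LOAD_CONST 7     [56, 69, 7]
BINARY_ADD       [56, 76]
BINARY_MULTIPLY  [4256]
LOAD_CONST -4    [4256, -4]
UNARY_NEGATIVE   [4256, 4]
LOAD_CONST -1    [4256, 4, -1]
LOAD_CONST -4    [4256, 4, -1, -4]
BINARY_SUBTRACT  [4256, 4, 3]
BINARY_MULTIPLY  [4256, 12]
BINARY_MULTIPLY  [51072]
LOAD_CONST 7     [51072, 7]
LOAD_CONST 2     [51072, 7, 2]
LOAD_CONST 4     [51072, 7, 2, 4]
BINARY_MULTIPLY  [51072, 7, 8]
UNARY_NEGATIVE   [51072, 7, -8]

[51072, 7, -8]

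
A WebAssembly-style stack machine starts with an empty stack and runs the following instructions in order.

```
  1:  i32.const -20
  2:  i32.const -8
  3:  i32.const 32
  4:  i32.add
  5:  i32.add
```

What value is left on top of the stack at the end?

4

i32.const -20 -> -20
i32.const -8  -> -20 -8
i32.const 32  -> -20 -8 32
i32.add       -> -20 24
i32.add       -> 4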